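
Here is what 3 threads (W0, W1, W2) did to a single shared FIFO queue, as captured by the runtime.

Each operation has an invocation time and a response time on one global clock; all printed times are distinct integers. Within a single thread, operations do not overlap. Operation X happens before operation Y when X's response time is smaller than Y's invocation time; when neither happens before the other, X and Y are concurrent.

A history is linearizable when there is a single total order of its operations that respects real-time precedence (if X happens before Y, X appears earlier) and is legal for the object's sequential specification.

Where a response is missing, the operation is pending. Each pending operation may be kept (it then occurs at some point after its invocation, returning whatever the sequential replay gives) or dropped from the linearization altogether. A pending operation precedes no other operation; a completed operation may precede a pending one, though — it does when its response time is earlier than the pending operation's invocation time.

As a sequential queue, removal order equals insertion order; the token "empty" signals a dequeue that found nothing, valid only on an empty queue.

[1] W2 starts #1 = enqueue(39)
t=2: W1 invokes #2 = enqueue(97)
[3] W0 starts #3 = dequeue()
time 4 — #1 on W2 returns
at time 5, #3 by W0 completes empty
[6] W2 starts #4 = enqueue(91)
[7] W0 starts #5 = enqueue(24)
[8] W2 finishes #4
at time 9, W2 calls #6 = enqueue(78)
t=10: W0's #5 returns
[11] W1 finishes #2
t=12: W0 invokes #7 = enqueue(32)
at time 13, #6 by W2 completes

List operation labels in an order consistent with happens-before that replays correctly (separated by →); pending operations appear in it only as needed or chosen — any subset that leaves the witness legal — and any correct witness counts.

#3 → #1 → #2 → #4 → #5 → #6

step 1: #3 dequeue() → empty — queue <>
step 2: #1 enqueue(39) — queue <39>
step 3: #2 enqueue(97) — queue <39,97>
step 4: #4 enqueue(91) — queue <39,97,91>
step 5: #5 enqueue(24) — queue <39,97,91,24>
step 6: #6 enqueue(78) — queue <39,97,91,24,78>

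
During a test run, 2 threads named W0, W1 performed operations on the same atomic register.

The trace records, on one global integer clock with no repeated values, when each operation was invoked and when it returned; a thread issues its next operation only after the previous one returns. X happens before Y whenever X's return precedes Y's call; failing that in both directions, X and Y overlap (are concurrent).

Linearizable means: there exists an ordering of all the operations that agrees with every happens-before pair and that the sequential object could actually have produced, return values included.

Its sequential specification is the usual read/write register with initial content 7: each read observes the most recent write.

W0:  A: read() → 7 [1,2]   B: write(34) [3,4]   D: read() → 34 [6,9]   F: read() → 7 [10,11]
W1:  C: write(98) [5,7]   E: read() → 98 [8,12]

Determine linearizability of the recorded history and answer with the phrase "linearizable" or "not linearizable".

already the first 11 events (up to F's response at time 11) admit no linearization; the first 10 still do
every one of the 2 real-time-consistent orders over 5 completed atomic register ops fails the sequential spec
completion choices over the 1 pending operation (E) were checked; none helps
take A, B, C, D, F (pending dropped): step 4 already fails, because D read() → 34 cannot occur there
take A, B, D, C, F (pending dropped): step 5 already fails, because F read() → 7 cannot occur there

not linearizable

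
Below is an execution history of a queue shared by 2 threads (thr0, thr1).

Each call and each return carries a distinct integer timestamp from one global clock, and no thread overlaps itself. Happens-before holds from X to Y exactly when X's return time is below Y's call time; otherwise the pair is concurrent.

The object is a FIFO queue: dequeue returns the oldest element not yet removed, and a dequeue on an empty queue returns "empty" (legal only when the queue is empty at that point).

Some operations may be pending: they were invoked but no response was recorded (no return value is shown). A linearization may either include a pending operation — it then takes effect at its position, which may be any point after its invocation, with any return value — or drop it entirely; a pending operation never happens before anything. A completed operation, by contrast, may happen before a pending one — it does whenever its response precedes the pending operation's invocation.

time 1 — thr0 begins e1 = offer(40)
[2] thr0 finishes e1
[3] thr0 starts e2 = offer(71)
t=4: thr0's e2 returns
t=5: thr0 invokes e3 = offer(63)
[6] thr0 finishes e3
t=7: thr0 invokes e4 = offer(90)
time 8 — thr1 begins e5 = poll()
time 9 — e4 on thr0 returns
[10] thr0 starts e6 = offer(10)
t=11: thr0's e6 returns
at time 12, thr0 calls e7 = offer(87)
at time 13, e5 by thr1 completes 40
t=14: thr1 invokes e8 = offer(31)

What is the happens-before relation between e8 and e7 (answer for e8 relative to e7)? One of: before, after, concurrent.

concurrent

e8 spans [14,…), e7 spans [12,…)
the intervals overlap in both directions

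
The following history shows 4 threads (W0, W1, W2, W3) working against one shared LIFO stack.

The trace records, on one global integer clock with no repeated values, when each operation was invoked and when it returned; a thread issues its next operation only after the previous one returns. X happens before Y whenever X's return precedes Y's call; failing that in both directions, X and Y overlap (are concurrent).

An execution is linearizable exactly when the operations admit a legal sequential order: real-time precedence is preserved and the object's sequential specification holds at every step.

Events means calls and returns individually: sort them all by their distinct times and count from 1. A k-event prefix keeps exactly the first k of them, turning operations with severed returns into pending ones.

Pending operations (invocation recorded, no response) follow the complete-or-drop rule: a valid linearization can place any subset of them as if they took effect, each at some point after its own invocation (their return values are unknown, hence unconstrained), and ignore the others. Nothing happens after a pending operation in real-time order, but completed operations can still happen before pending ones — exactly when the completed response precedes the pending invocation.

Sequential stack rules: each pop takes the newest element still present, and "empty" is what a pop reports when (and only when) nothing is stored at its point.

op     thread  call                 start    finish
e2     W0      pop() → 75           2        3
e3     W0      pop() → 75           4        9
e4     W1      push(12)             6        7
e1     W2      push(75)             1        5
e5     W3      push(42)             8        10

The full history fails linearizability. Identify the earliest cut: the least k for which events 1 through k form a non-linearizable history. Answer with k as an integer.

a valid linearization of events 1..8 exists, for instance e1, e2, e3, e4:
after step 1 (e1 push(75)): stack <75>
after step 2 (e2 pop() → 75): stack <>
after step 3 (e3 pop() (pending, included)): stack <>
after step 4 (e4 push(12)): stack <12>
at event 9 (e3's time-9 response) nothing linearizes any more
include/drop combinations of the 1 pending operation (e5) were all tried; none helps
e.g. e1, e2, e3, e4 (pending dropped): illegal at step 3, since e3 pop() → 75 cannot apply there
e.g. e1, e2, e4, e3 (pending dropped): illegal at step 4, since e3 pop() → 75 cannot apply there

9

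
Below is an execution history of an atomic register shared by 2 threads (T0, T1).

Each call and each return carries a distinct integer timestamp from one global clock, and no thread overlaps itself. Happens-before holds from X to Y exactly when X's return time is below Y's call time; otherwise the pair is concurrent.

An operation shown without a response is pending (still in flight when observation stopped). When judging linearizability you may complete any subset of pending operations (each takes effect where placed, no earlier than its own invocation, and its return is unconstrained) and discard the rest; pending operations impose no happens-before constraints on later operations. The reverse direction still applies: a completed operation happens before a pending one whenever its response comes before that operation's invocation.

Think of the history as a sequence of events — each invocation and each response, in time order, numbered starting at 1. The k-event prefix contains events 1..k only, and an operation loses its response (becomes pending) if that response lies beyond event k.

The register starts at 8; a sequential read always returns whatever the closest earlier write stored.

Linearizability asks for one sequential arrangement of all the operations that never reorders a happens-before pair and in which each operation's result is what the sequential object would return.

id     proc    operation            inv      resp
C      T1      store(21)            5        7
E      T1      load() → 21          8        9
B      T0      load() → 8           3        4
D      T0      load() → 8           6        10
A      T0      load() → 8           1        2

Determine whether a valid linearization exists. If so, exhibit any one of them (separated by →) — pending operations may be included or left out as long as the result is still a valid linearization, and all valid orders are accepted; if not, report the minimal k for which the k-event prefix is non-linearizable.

after step 1 (A load() → 8): value 8
after step 2 (B load() → 8): value 8
after step 3 (D load() → 8): value 8
after step 4 (C store(21)): value 21
after step 5 (E load() → 21): value 21

linearizable — witness: A → B → D → C → E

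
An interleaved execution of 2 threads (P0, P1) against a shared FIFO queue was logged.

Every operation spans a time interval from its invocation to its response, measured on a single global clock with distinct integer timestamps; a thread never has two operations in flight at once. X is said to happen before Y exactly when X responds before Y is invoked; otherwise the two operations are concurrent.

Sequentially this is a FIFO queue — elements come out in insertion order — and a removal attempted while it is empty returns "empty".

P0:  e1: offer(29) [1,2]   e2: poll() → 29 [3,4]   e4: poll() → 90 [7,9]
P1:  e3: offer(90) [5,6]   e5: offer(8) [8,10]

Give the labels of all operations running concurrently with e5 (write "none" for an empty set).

e4

overlap test against e5 [8,10]: concurrent iff the interval meets 8..10
e1 [1,2]: before
e2 [3,4]: before
e3 [5,6]: before
e4 [7,9]: concurrent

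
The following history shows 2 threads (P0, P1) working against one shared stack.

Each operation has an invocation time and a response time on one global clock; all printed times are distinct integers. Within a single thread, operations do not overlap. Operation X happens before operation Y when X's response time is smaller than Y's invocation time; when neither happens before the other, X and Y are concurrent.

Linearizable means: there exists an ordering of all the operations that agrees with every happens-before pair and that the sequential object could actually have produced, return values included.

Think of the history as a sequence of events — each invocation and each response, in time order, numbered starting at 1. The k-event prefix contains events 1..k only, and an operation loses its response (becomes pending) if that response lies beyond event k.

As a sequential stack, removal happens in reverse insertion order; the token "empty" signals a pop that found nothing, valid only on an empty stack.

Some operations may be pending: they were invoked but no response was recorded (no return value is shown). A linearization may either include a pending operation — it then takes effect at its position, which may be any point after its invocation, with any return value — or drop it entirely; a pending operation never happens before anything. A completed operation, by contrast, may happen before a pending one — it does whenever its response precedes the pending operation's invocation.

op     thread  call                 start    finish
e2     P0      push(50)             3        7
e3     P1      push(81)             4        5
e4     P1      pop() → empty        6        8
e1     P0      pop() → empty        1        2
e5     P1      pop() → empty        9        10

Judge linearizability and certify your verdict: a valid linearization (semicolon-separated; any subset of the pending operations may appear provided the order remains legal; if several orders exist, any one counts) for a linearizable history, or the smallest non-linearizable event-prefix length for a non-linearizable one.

not linearizable — minimal violating prefix: 8 events

through event 7 a valid linearization exists; event 8 (e4 responding at time 8) ends that
real-time-consistent orders of the 4 completed operations: 3 — all fail the stack replay
for example e1, e2, e3, e4 fails at step 4: e4 pop() → empty is not legal there
for example e1, e3, e2, e4 fails at step 4: e4 pop() → empty is not legal there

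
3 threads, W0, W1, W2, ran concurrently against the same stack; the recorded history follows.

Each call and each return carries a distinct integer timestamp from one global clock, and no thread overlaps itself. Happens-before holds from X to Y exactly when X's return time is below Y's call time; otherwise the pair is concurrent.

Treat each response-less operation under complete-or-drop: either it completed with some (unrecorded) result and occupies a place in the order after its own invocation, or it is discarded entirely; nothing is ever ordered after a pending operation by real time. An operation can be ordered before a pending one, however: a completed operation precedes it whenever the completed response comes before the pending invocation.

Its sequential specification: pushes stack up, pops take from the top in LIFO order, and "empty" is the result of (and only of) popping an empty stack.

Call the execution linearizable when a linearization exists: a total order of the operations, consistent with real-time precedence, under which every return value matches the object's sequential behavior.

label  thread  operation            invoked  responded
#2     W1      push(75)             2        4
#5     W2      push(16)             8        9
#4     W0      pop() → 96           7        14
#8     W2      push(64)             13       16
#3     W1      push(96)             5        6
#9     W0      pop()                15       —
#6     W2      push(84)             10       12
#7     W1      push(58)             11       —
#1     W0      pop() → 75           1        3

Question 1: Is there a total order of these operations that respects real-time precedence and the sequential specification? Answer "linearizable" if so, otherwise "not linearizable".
witness order: #2, #1, #3, #4, #5, #6, #7, #8
1. #2 push(75), leaving stack <75>
2. #1 pop() → 75, leaving stack <>
3. #3 push(96), leaving stack <96>
4. #4 pop() → 96, leaving stack <>
5. #5 push(16), leaving stack <16>
6. #6 push(84), leaving stack <16,84>
7. #7 push(58) (pending, included), leaving stack <16,84,58>
8. #8 push(64), leaving stack <16,84,58,64>

linearizable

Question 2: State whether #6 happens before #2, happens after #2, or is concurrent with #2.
#6 spans [10,12], #2 spans [2,4]
resp(#2)=4 < inv(#6)=10

after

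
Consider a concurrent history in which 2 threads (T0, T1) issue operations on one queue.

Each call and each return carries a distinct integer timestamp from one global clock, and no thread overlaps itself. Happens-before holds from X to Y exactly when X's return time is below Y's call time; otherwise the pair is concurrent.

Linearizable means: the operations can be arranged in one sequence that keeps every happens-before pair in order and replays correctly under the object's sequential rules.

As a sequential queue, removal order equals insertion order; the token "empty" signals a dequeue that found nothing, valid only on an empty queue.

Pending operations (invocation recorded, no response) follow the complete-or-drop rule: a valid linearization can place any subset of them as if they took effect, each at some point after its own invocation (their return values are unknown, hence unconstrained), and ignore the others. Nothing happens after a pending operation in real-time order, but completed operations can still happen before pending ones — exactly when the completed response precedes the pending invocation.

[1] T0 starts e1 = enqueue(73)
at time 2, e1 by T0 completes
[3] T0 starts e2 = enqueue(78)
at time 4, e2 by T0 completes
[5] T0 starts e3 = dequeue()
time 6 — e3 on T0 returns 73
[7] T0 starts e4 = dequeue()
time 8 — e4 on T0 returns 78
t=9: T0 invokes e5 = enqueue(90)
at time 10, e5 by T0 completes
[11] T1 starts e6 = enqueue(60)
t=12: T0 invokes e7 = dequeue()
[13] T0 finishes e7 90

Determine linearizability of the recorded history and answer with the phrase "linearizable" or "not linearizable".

one valid linearization: e1, e2, e3, e4, e5, e6, e7
1. e1 enqueue(73), leaving queue <73>
2. e2 enqueue(78), leaving queue <73,78>
3. e3 dequeue() → 73, leaving queue <78>
4. e4 dequeue() → 78, leaving queue <>
5. e5 enqueue(90), leaving queue <90>
6. e6 enqueue(60) (pending, included), leaving queue <90,60>
7. e7 dequeue() → 90, leaving queue <60>

linearizable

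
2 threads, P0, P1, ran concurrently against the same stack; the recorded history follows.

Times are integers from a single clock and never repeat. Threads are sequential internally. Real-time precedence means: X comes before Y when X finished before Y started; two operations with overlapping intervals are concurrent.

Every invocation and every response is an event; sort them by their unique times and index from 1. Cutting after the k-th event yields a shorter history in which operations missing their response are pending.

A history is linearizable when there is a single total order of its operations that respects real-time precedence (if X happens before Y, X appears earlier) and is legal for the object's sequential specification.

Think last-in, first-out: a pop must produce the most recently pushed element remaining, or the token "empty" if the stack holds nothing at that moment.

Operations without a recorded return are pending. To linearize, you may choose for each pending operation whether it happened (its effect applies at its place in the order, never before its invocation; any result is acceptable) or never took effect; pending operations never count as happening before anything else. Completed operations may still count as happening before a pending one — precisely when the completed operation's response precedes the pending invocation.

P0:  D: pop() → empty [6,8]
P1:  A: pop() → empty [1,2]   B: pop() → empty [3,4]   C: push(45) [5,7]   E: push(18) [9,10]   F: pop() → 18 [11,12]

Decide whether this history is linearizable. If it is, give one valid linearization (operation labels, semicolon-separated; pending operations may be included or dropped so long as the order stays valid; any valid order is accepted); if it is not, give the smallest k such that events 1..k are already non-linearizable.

1. A pop() → empty, leaving stack <>
2. B pop() → empty, leaving stack <>
3. D pop() → empty, leaving stack <>
4. C push(45), leaving stack <45>
5. E push(18), leaving stack <45,18>
6. F pop() → 18, leaving stack <45>

linearizable — witness: A; B; D; C; E; F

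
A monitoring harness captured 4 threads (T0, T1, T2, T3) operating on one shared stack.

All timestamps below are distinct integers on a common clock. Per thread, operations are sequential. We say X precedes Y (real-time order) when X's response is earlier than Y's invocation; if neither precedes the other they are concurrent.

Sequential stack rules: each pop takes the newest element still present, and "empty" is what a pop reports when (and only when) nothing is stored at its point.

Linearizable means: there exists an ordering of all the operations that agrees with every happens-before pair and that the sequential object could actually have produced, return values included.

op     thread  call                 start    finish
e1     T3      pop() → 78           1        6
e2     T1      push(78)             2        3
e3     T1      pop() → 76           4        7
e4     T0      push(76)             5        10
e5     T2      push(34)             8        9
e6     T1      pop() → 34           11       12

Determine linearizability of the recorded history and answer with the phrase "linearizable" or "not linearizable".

linearizable

one valid linearization: e2, e1, e4, e3, e5, e6
1. e2 push(78), leaving stack <78>
2. e1 pop() → 78, leaving stack <>
3. e4 push(76), leaving stack <76>
4. e3 pop() → 76, leaving stack <>
5. e5 push(34), leaving stack <34>
6. e6 pop() → 34, leaving stack <>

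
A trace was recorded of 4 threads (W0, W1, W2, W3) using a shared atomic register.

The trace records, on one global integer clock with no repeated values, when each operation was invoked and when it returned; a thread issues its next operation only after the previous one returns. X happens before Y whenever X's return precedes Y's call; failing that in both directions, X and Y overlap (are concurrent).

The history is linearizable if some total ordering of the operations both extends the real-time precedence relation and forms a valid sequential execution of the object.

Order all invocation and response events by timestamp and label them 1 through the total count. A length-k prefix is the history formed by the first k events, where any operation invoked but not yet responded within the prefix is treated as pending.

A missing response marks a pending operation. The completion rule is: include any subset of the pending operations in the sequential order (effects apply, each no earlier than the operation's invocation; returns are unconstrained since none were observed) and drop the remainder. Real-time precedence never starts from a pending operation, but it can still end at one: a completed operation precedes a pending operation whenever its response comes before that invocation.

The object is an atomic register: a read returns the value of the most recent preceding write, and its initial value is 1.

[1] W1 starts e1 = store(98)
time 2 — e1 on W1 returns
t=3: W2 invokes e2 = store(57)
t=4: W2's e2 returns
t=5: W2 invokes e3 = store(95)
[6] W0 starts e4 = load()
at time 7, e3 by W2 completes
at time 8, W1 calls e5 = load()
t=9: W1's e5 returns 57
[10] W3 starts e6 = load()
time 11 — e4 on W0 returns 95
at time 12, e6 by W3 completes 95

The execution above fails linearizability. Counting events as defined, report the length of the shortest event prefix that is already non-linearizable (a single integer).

9

events 1..8 are linearizable, e.g. via e1, e2, e3:
1. e1 store(98), leaving value 98
2. e2 store(57), leaving value 57
3. e3 store(95), leaving value 95
with event 9 included (e5 responding at time 9), all real-time-consistent orders fail
including or dropping the 1 pending operation (e4) in any combination fails
e.g. e1, e2, e3, e5 (pending dropped): illegal at step 4, since e5 load() → 57 cannot apply there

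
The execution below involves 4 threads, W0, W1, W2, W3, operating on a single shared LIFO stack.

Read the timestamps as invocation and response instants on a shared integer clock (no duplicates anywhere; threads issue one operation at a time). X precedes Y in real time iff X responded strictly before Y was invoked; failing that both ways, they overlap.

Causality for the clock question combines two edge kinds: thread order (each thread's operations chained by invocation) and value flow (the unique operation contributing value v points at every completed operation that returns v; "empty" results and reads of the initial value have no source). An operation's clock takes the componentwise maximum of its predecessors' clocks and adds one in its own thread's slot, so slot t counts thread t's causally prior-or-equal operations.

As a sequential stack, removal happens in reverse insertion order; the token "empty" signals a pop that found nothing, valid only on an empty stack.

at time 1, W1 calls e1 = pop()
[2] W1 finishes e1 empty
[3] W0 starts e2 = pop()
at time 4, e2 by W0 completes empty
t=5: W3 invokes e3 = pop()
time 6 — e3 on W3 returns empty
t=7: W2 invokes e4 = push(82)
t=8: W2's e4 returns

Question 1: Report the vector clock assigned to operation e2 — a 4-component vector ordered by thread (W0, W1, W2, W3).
Answer: (1, 0, 0, 0)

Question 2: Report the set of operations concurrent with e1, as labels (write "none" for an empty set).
Answer: none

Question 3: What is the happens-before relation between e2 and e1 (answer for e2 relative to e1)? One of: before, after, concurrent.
Answer: after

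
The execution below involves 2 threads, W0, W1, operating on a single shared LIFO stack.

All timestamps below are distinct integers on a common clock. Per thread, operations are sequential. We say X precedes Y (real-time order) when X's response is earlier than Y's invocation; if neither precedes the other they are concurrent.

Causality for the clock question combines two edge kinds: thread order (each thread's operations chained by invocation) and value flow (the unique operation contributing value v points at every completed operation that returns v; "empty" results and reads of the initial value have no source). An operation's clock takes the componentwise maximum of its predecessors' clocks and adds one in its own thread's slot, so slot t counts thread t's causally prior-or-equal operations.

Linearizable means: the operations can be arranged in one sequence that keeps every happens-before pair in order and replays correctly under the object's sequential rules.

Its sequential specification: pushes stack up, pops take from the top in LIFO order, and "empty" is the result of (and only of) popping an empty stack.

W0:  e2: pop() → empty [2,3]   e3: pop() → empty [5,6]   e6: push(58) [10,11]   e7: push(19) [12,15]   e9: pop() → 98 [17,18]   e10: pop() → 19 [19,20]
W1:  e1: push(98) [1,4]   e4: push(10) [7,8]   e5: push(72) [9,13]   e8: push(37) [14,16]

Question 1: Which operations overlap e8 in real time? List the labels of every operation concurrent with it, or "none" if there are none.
Answer: e7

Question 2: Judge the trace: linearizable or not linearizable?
through event 5 a valid linearization exists; event 6 (e3 responding at time 6) ends that
every one of the 2 real-time-consistent orders over 3 completed LIFO stack ops fails the sequential spec
one such order, e1, e2, e3, breaks at step 2 where e2 pop() → empty is illegal
one such order, e2, e1, e3, breaks at step 3 where e3 pop() → empty is illegal

not linearizable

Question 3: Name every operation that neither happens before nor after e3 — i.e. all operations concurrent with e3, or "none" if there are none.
Answer: none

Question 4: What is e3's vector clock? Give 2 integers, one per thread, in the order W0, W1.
Answer: (2, 0)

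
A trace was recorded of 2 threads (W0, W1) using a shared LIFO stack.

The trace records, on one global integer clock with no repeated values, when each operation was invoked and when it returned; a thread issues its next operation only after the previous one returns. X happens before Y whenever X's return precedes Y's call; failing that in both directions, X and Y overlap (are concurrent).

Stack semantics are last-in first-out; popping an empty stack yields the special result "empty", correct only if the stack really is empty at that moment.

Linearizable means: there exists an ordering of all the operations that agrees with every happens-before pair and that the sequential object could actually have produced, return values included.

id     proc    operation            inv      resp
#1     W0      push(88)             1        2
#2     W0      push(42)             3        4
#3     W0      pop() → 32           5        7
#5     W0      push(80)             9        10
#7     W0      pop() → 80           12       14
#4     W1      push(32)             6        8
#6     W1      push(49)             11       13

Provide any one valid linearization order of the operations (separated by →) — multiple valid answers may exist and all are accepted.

#1 → #2 → #4 → #3 → #5 → #7 → #6

step 1: #1 push(88) — stack <88>
step 2: #2 push(42) — stack <88,42>
step 3: #4 push(32) — stack <88,42,32>
step 4: #3 pop() → 32 — stack <88,42>
step 5: #5 push(80) — stack <88,42,80>
step 6: #7 pop() → 80 — stack <88,42>
step 7: #6 push(49) — stack <88,42,49>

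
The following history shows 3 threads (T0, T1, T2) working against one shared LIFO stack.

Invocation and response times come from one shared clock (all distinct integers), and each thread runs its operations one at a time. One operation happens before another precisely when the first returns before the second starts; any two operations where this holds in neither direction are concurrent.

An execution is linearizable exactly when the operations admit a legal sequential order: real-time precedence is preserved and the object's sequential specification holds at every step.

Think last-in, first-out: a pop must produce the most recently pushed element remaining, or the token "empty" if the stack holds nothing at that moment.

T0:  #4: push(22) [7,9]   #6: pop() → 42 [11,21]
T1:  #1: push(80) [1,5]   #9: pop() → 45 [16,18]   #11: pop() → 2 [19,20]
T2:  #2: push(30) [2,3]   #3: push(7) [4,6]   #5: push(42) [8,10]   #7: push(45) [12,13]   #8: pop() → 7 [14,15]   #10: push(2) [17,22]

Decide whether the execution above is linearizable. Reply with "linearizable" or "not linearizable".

not linearizable

events 1..14 are fine; event 15 — the response of #8 at time 15 — makes the prefix non-linearizable
6 orders of the 7 completed LIFO stack ops respect real time; none is legal
include/drop combinations of the 1 pending operation (#6) were all tried; none helps
one such order, #1, #2, #3, #4, #5, #7, #8 (pending dropped), breaks at step 7 where #8 pop() → 7 is illegal
one such order, #1, #2, #3, #5, #4, #7, #8 (pending dropped), breaks at step 7 where #8 pop() → 7 is illegal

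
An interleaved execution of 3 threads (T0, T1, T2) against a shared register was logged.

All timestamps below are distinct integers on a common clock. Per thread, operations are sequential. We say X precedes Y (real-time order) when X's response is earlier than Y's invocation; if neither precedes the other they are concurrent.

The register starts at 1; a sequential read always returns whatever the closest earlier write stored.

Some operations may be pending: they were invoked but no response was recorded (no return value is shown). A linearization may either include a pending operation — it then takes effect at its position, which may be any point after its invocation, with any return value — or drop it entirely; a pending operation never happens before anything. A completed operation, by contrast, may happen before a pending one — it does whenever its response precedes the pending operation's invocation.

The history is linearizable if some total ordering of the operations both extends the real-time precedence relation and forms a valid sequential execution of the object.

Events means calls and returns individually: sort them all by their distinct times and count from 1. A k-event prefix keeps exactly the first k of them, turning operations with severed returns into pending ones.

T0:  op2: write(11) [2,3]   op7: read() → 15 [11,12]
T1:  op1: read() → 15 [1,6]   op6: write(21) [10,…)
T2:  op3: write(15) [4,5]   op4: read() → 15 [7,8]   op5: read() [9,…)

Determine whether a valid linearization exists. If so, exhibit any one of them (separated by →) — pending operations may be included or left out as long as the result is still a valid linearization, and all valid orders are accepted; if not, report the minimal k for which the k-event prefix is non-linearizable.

linearizable — witness: op2 → op3 → op1 → op4 → op5 → op7

1. op2 write(11), leaving value 11
2. op3 write(15), leaving value 15
3. op1 read() → 15, leaving value 15
4. op4 read() → 15, leaving value 15
5. op5 read() (pending, included), leaving value 15
6. op7 read() → 15, leaving value 15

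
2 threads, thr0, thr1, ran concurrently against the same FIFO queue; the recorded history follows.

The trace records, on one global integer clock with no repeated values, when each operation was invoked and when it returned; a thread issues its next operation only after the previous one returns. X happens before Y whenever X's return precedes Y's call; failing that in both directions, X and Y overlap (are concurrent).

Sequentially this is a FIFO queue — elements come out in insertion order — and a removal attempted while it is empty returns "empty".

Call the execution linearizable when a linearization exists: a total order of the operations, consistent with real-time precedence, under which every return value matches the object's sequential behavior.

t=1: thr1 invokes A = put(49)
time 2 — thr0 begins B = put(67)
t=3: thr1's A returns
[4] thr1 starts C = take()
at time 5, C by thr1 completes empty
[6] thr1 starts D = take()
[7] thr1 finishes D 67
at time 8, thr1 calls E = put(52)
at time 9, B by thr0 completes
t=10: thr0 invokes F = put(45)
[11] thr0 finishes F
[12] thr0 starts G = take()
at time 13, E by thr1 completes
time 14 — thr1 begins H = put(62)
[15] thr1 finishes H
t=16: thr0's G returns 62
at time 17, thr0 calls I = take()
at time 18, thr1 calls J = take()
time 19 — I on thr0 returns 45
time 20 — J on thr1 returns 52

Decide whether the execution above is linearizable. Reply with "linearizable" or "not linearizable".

prefix check: 1..4 passes, 1..5 fails once C's time-5 response joins
the completed operations (2 total) allow one real-time order; the FIFO queue replay rejects it
no completion choice of the 1 pending operation (B) rescues it — every subset was tried
for example A, C (pending dropped) fails at step 2: C take() → empty is not legal there

not linearizable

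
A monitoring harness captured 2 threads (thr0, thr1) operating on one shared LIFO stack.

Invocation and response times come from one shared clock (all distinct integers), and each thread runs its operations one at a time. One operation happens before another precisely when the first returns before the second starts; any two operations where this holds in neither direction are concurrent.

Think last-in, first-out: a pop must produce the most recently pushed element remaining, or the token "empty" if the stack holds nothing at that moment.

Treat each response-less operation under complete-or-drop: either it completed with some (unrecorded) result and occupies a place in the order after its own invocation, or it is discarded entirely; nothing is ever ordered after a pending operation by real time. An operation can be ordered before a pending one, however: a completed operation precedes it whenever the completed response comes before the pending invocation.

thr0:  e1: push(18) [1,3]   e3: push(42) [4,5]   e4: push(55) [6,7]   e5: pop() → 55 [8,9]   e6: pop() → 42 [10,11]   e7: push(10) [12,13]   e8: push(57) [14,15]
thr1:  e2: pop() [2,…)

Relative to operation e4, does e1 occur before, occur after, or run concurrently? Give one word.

before

e1 spans [1,3], e4 spans [6,7]
resp(e1)=3 < inv(e4)=6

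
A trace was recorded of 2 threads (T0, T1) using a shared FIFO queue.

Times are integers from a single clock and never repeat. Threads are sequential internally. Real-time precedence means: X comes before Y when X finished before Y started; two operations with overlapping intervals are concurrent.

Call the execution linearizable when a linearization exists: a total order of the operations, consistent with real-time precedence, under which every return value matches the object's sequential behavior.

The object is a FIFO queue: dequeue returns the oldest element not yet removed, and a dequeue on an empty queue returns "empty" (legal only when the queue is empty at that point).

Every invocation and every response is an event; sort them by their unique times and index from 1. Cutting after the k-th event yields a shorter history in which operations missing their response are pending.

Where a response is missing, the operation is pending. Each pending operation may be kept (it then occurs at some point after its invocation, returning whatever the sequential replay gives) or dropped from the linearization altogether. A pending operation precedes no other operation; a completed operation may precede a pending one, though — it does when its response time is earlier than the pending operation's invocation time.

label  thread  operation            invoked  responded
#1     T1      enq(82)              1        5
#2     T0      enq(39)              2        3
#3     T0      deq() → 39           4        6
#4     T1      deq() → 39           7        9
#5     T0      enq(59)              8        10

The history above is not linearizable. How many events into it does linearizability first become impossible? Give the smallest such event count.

events 1..8 are still linearizable — one witness is #2, #1, #3:
after step 1 (#2 enq(39)): queue <39>
after step 2 (#1 enq(82)): queue <39,82>
after step 3 (#3 deq() → 39): queue <82>
once event 9 joins (#4's response, time 9), exhaustive search finds no witness
no escape via the 1 pending operation (#5): every completion choice fails
sample order #1, #2, #3, #4 (pending dropped) stalls at step 3 — #3 deq() → 39 has no legal effect
sample order #2, #1, #3, #4 (pending dropped) stalls at step 4 — #4 deq() → 39 has no legal effect

9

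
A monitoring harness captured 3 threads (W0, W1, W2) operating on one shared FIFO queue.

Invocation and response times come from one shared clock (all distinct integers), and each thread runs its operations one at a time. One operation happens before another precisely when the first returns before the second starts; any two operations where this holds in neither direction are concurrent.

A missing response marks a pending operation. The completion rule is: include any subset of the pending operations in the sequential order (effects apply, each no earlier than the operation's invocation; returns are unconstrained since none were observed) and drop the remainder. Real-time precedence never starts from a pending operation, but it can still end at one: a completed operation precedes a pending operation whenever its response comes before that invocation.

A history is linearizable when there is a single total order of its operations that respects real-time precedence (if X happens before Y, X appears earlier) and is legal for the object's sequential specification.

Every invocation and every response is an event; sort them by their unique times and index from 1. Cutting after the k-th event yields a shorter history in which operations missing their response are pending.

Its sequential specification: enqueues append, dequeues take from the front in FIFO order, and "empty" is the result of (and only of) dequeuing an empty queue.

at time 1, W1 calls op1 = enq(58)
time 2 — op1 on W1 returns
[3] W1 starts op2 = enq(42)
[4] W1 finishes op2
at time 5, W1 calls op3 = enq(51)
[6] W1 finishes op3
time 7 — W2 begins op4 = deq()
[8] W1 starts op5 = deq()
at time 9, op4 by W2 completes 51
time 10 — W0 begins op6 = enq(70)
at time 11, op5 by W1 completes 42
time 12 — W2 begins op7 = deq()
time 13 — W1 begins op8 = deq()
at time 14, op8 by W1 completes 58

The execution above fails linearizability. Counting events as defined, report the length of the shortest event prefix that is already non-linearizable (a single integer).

one valid order for events 1..8 is op1, op2, op3:
step 1: op1 enq(58) — queue <58>
step 2: op2 enq(42) — queue <58,42>
step 3: op3 enq(51) — queue <58,42,51>
include event 9 — op4 responding at 9 — and every candidate order breaks
completion choices over the 1 pending operation (op5) were checked; none helps
sample order op1, op2, op3, op4 (pending dropped) stalls at step 4 — op4 deq() → 51 has no legal effect

9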